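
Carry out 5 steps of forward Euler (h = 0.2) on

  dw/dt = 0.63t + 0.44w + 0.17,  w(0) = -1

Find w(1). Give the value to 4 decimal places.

Euler: w_{n+1} = w_n + h·f(t_n, w_n).
t=0.000000, w=-1.000000: f=-0.270000 → w ← -1.000000 + 0.2·(-0.270000) = -1.054000
t=0.200000, w=-1.054000: f=-0.167760 → w ← -1.054000 + 0.2·(-0.167760) = -1.087552
t=0.400000, w=-1.087552: f=-0.056523 → w ← -1.087552 + 0.2·(-0.056523) = -1.098857
t=0.600000, w=-1.098857: f=0.064503 → w ← -1.098857 + 0.2·0.064503 = -1.085956
t=0.800000, w=-1.085956: f=0.196179 → w ← -1.085956 + 0.2·0.196179 = -1.046720
w(1) ≈ -1.0467

-1.0467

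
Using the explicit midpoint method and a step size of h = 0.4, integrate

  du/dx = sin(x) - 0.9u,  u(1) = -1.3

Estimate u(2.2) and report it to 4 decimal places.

Midpoint: k1 = f(x_n, u_n); k2 = f(x_n + h/2, u_n + (h/2)·k1); u_{n+1} = u_n + h·k2.
x=1.000000, u=-1.300000:
  k1 = f(1.000000, -1.300000) = 2.011471
  k2 = f(1.200000, -0.897706) = 1.739974
  u ← -1.300000 + 0.4·1.739974 = -0.604010
x=1.400000, u=-0.604010:
  k1 = f(1.400000, -0.604010) = 1.529059
  k2 = f(1.600000, -0.298198) = 1.267952
  u ← -0.604010 + 0.4·1.267952 = -0.096829
x=1.800000, u=-0.096829:
  k1 = f(1.800000, -0.096829) = 1.060994
  k2 = f(2.000000, 0.115369) = 0.805465
  u ← -0.096829 + 0.4·0.805465 = 0.225357
u(2.2) ≈ 0.2254

0.2254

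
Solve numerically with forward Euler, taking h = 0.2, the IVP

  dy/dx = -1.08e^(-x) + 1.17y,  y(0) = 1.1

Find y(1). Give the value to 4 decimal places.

Euler: y_{n+1} = y_n + h·f(x_n, y_n).
x=0.000000, y=1.100000: f=0.207000 → y ← 1.100000 + 0.2·0.207000 = 1.141400
x=0.200000, y=1.141400: f=0.451209 → y ← 1.141400 + 0.2·0.451209 = 1.231642
x=0.400000, y=1.231642: f=0.717075 → y ← 1.231642 + 0.2·0.717075 = 1.375057
x=0.600000, y=1.375057: f=1.016100 → y ← 1.375057 + 0.2·1.016100 = 1.578277
x=0.800000, y=1.578277: f=1.361309 → y ← 1.578277 + 0.2·1.361309 = 1.850538
y(1) ≈ 1.8505

1.8505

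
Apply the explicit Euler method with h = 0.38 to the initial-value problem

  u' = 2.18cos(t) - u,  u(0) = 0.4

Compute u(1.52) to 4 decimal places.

1.2705

Euler: u_{n+1} = u_n + h·f(t_n, u_n).
t=0.000000, u=0.400000: f=1.780000 → u ← 0.400000 + 0.38·1.780000 = 1.076400
t=0.380000, u=1.076400: f=0.948089 → u ← 1.076400 + 0.38·0.948089 = 1.436674
t=0.760000, u=1.436674: f=0.143469 → u ← 1.436674 + 0.38·0.143469 = 1.491192
t=1.140000, u=1.491192: f=-0.580836 → u ← 1.491192 + 0.38·(-0.580836) = 1.270474
u(1.52) ≈ 1.2705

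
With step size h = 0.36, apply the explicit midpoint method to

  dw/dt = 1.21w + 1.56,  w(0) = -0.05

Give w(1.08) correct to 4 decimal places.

3.1534

Midpoint: k1 = f(t_n, w_n); k2 = f(t_n + h/2, w_n + (h/2)·k1); w_{n+1} = w_n + h·k2.
t=0.000000, w=-0.050000:
  k1 = f(0.000000, -0.050000) = 1.499500
  k2 = f(0.180000, 0.219910) = 1.826091
  w ← -0.050000 + 0.36·1.826091 = 0.607393
t=0.360000, w=0.607393:
  k1 = f(0.360000, 0.607393) = 2.294945
  k2 = f(0.540000, 1.020483) = 2.794784
  w ← 0.607393 + 0.36·2.794784 = 1.613515
t=0.720000, w=1.613515:
  k1 = f(0.720000, 1.613515) = 3.512353
  k2 = f(0.900000, 2.245739) = 4.277344
  w ← 1.613515 + 0.36·4.277344 = 3.153359
w(1.08) ≈ 3.1534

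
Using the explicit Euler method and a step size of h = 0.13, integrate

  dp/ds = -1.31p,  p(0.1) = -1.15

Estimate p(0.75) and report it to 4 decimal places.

Euler: p_{n+1} = p_n + h·f(s_n, p_n).
s=0.100000, p=-1.150000: f=1.506500 → p ← -1.150000 + 0.13·1.506500 = -0.954155
s=0.230000, p=-0.954155: f=1.249943 → p ← -0.954155 + 0.13·1.249943 = -0.791662
s=0.360000, p=-0.791662: f=1.037078 → p ← -0.791662 + 0.13·1.037078 = -0.656842
s=0.490000, p=-0.656842: f=0.860463 → p ← -0.656842 + 0.13·0.860463 = -0.544982
s=0.620000, p=-0.544982: f=0.713926 → p ← -0.544982 + 0.13·0.713926 = -0.452172
p(0.75) ≈ -0.4522

-0.4522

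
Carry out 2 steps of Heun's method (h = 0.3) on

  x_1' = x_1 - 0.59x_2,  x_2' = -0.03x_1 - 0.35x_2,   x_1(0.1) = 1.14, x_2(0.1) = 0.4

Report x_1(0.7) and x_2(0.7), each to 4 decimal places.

1.8923, 0.3004

Heun on (x_1,x_2): k1 = f(s_n, state_n); k2 = f(s_n + h, state_n + h·k1); state_{n+1} = state_n + (h/2)·(k1 + k2).
0.100000: (1.140000, 0.400000)
  k1 = (0.904000, -0.174200)
  predictor → (1.411200, 0.347740)
  k2 = (1.206033, -0.164045)
  → (1.456505, 0.349263)
0.400000: (1.456505, 0.349263)
  k1 = (1.250440, -0.165937)
  predictor → (1.831637, 0.299482)
  k2 = (1.654943, -0.159768)
  → (1.892312, 0.300407)
(x_1(0.7), x_2(0.7)) ≈ (1.8923, 0.3004)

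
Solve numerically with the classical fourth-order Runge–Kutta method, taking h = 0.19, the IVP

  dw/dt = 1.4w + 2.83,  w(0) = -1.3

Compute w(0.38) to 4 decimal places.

RK4: k1 = f(t_n, w_n); k2 = f(t_n + h/2, w_n + (h/2)·k1); k3 = f(t_n + h/2, w_n + (h/2)·k2); k4 = f(t_n + h, w_n + h·k3); w_{n+1} = w_n + (h/6)·(k1 + 2k2 + 2k3 + k4).
t=0.000000, w=-1.300000:
  k1 = f(0.000000, -1.300000) = 1.010000
  k2 = f(0.095000, -1.204050) = 1.144330
  k3 = f(0.095000, -1.191289) = 1.162196
  k4 = f(0.190000, -1.079183) = 1.319144
  w ← -1.300000 + (0.19/6)·(k1 + 2k2 + 2k3 + k4) = -1.080164
t=0.190000, w=-1.080164:
  k1 = f(0.190000, -1.080164) = 1.317771
  k2 = f(0.285000, -0.954976) = 1.493034
  k3 = f(0.285000, -0.938326) = 1.516344
  k4 = f(0.380000, -0.792058) = 1.721118
  w ← -1.080164 + (0.19/6)·(k1 + 2k2 + 2k3 + k4) = -0.793338
w(0.38) ≈ -0.7933

-0.7933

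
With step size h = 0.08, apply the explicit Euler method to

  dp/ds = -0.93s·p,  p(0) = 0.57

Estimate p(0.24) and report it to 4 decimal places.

0.5599

Euler: p_{n+1} = p_n + h·f(s_n, p_n).
s=0.000000, p=0.570000: f=0.000000 → p ← 0.570000 + 0.08·0.000000 = 0.570000
s=0.080000, p=0.570000: f=-0.042408 → p ← 0.570000 + 0.08·(-0.042408) = 0.566607
s=0.160000, p=0.566607: f=-0.084311 → p ← 0.566607 + 0.08·(-0.084311) = 0.559862
p(0.24) ≈ 0.5599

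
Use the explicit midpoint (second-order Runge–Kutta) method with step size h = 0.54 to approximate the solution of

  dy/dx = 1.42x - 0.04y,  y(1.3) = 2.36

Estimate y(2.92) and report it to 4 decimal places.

6.9354

Midpoint: k1 = f(x_n, y_n); k2 = f(x_n + h/2, y_n + (h/2)·k1); y_{n+1} = y_n + h·k2.
x=1.300000, y=2.360000:
  k1 = f(1.300000, 2.360000) = 1.751600
  k2 = f(1.570000, 2.832932) = 2.116083
  y ← 2.360000 + 0.54·2.116083 = 3.502685
x=1.840000, y=3.502685:
  k1 = f(1.840000, 3.502685) = 2.472693
  k2 = f(2.110000, 4.170312) = 2.829388
  y ← 3.502685 + 0.54·2.829388 = 5.030554
x=2.380000, y=5.030554:
  k1 = f(2.380000, 5.030554) = 3.178378
  k2 = f(2.650000, 5.888716) = 3.527451
  y ← 5.030554 + 0.54·3.527451 = 6.935378
y(2.92) ≈ 6.9354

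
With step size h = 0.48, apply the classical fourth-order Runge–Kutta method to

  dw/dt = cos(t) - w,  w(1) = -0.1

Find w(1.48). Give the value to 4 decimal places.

0.0536

RK4: k1 = f(t_n, w_n); k2 = f(t_n + h/2, w_n + (h/2)·k1); k3 = f(t_n + h/2, w_n + (h/2)·k2); k4 = f(t_n + h, w_n + h·k3); w_{n+1} = w_n + (h/6)·(k1 + 2k2 + 2k3 + k4).
t=1.000000, w=-0.100000:
  k1 = f(1.000000, -0.100000) = 0.640302
  k2 = f(1.240000, 0.053673) = 0.271124
  k3 = f(1.240000, -0.034930) = 0.359727
  k4 = f(1.480000, 0.072669) = 0.018003
  w ← -0.100000 + (0.48/6)·(k1 + 2k2 + 2k3 + k4) = 0.053600
w(1.48) ≈ 0.0536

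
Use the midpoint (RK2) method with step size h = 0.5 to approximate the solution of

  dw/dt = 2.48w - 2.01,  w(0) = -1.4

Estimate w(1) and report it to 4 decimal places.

-19.2008

Midpoint: k1 = f(t_n, w_n); k2 = f(t_n + h/2, w_n + (h/2)·k1); w_{n+1} = w_n + h·k2.
t=0.000000, w=-1.400000:
  k1 = f(0.000000, -1.400000) = -5.482000
  k2 = f(0.250000, -2.770500) = -8.880840
  w ← -1.400000 + 0.5·(-8.880840) = -5.840420
t=0.500000, w=-5.840420:
  k1 = f(0.500000, -5.840420) = -16.494242
  k2 = f(0.750000, -9.963980) = -26.720671
  w ← -5.840420 + 0.5·(-26.720671) = -19.200756
w(1) ≈ -19.2008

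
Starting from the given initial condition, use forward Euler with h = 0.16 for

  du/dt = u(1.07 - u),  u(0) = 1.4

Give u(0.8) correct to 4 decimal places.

Euler: u_{n+1} = u_n + h·f(t_n, u_n).
t=0.000000, u=1.400000: f=-0.462000 → u ← 1.400000 + 0.16·(-0.462000) = 1.326080
t=0.160000, u=1.326080: f=-0.339583 → u ← 1.326080 + 0.16·(-0.339583) = 1.271747
t=0.320000, u=1.271747: f=-0.256571 → u ← 1.271747 + 0.16·(-0.256571) = 1.230695
t=0.480000, u=1.230695: f=-0.197767 → u ← 1.230695 + 0.16·(-0.197767) = 1.199053
t=0.640000, u=1.199053: f=-0.154741 → u ← 1.199053 + 0.16·(-0.154741) = 1.174294
u(0.8) ≈ 1.1743

1.1743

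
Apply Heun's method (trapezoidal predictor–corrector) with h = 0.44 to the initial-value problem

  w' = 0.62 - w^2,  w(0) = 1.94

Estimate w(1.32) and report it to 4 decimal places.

Heun: k1 = f(s_n, w_n); k2 = f(s_n + h, w_n + h·k1); w_{n+1} = w_n + (h/2)·(k1 + k2).
s=0.000000, w=1.940000:
  k1 = f(0.000000, 1.940000) = -3.143600
  k2 = f(0.440000, 0.556816) = 0.309956
  w ← 1.940000 + (0.44/2)·(-3.143600 + 0.309956) = 1.316598
s=0.440000, w=1.316598:
  k1 = f(0.440000, 1.316598) = -1.113431
  k2 = f(0.880000, 0.826689) = -0.063414
  w ← 1.316598 + (0.44/2)·(-1.113431 + (-0.063414)) = 1.057692
s=0.880000, w=1.057692:
  k1 = f(0.880000, 1.057692) = -0.498713
  k2 = f(1.320000, 0.838259) = -0.082677
  w ← 1.057692 + (0.44/2)·(-0.498713 + (-0.082677)) = 0.929786
w(1.32) ≈ 0.9298

0.9298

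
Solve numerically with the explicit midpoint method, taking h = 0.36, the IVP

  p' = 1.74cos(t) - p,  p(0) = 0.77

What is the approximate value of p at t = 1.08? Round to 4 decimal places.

Midpoint: k1 = f(t_n, p_n); k2 = f(t_n + h/2, p_n + (h/2)·k1); p_{n+1} = p_n + h·k2.
t=0.000000, p=0.770000:
  k1 = f(0.000000, 0.770000) = 0.970000
  k2 = f(0.180000, 0.944600) = 0.767288
  p ← 0.770000 + 0.36·0.767288 = 1.046224
t=0.360000, p=1.046224:
  k1 = f(0.360000, 1.046224) = 0.582237
  k2 = f(0.540000, 1.151026) = 0.341387
  p ← 1.046224 + 0.36·0.341387 = 1.169123
t=0.720000, p=1.169123:
  k1 = f(0.720000, 1.169123) = 0.139019
  k2 = f(0.900000, 1.194146) = -0.112545
  p ← 1.169123 + 0.36·(-0.112545) = 1.128607
p(1.08) ≈ 1.1286

1.1286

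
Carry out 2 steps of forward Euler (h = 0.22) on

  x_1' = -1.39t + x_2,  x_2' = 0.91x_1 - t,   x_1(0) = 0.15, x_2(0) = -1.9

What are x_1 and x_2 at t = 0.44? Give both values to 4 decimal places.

Euler on (x_1,x_2): x_1_{n+1} = x_1_n + h·x_1', x_2_{n+1} = x_2_n + h·x_2'.
0.000000: (0.150000, -1.900000); f=(-1.900000, 0.136500) → (-0.268000, -1.869970)
0.220000: (-0.268000, -1.869970); f=(-2.175770, -0.463880) → (-0.746669, -1.972024)
(x_1(0.44), x_2(0.44)) ≈ (-0.7467, -1.9720)

-0.7467, -1.9720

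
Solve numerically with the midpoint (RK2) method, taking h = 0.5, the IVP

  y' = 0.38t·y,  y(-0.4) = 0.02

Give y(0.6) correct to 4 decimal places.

Midpoint: k1 = f(t_n, y_n); k2 = f(t_n + h/2, y_n + (h/2)·k1); y_{n+1} = y_n + h·k2.
t=-0.400000, y=0.020000:
  k1 = f(-0.400000, 0.020000) = -0.003040
  k2 = f(-0.150000, 0.019240) = -0.001097
  y ← 0.020000 + 0.5·(-0.001097) = 0.019452
t=0.100000, y=0.019452:
  k1 = f(0.100000, 0.019452) = 0.000739
  k2 = f(0.350000, 0.019636) = 0.002612
  y ← 0.019452 + 0.5·0.002612 = 0.020757
y(0.6) ≈ 0.0208

0.0208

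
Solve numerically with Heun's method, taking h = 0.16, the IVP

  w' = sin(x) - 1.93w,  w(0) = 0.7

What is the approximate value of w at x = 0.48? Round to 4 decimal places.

Heun: k1 = f(x_n, w_n); k2 = f(x_n + h, w_n + h·k1); w_{n+1} = w_n + (h/2)·(k1 + k2).
x=0.000000, w=0.700000:
  k1 = f(0.000000, 0.700000) = -1.351000
  k2 = f(0.160000, 0.483840) = -0.774493
  w ← 0.700000 + (0.16/2)·(-1.351000 + (-0.774493)) = 0.529961
x=0.160000, w=0.529961:
  k1 = f(0.160000, 0.529961) = -0.863506
  k2 = f(0.320000, 0.391800) = -0.441607
  w ← 0.529961 + (0.16/2)·(-0.863506 + (-0.441607)) = 0.425552
x=0.320000, w=0.425552:
  k1 = f(0.320000, 0.425552) = -0.506748
  k2 = f(0.480000, 0.344472) = -0.203052
  w ← 0.425552 + (0.16/2)·(-0.506748 + (-0.203052)) = 0.368768
w(0.48) ≈ 0.3688

0.3688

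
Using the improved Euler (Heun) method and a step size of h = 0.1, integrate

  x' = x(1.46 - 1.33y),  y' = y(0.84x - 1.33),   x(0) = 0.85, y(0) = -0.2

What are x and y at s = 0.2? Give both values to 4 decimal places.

Heun on (x,y): k1 = f(s_n, state_n); k2 = f(s_n + h, state_n + h·k1); state_{n+1} = state_n + (h/2)·(k1 + k2).
0.000000: (0.850000, -0.200000)
  k1 = (1.467100, 0.123200)
  predictor → (0.996710, -0.187680)
  k2 = (1.703990, 0.092482)
  → (1.008554, -0.189216)
0.100000: (1.008554, -0.189216)
  k1 = (1.726300, 0.091356)
  predictor → (1.181184, -0.180080)
  k2 = (2.007431, 0.060832)
  → (1.195241, -0.181606)
(x(0.2), y(0.2)) ≈ (1.1952, -0.1816)

1.1952, -0.1816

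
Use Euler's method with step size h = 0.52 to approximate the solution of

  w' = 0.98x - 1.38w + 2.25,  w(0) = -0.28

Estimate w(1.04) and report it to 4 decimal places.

Euler: w_{n+1} = w_n + h·f(x_n, w_n).
x=0.000000, w=-0.280000: f=2.636400 → w ← -0.280000 + 0.52·2.636400 = 1.090928
x=0.520000, w=1.090928: f=1.254119 → w ← 1.090928 + 0.52·1.254119 = 1.743070
w(1.04) ≈ 1.7431

1.7431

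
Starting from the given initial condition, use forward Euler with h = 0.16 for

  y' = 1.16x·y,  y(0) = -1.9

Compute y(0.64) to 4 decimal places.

-2.2573

Euler: y_{n+1} = y_n + h·f(x_n, y_n).
x=0.000000, y=-1.900000: f=0.000000 → y ← -1.900000 + 0.16·0.000000 = -1.900000
x=0.160000, y=-1.900000: f=-0.352640 → y ← -1.900000 + 0.16·(-0.352640) = -1.956422
x=0.320000, y=-1.956422: f=-0.726224 → y ← -1.956422 + 0.16·(-0.726224) = -2.072618
x=0.480000, y=-2.072618: f=-1.154034 → y ← -2.072618 + 0.16·(-1.154034) = -2.257264
y(0.64) ≈ -2.2573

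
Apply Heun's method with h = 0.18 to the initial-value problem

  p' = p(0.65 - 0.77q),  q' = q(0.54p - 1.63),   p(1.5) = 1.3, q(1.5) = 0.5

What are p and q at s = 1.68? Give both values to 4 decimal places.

1.3714, 0.4247

Heun on (p,q): k1 = f(s_n, state_n); k2 = f(s_n + h, state_n + h·k1); state_{n+1} = state_n + (h/2)·(k1 + k2).
1.500000: (1.300000, 0.500000)
  k1 = (0.344500, -0.464000)
  predictor → (1.362010, 0.416480)
  k2 = (0.448524, -0.372547)
  → (1.371372, 0.424711)
(p(1.68), q(1.68)) ≈ (1.3714, 0.4247)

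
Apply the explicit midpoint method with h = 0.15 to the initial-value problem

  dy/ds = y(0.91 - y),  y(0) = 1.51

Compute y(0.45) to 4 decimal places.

1.2392

Midpoint: k1 = f(s_n, y_n); k2 = f(s_n + h/2, y_n + (h/2)·k1); y_{n+1} = y_n + h·k2.
s=0.000000, y=1.510000:
  k1 = f(0.000000, 1.510000) = -0.906000
  k2 = f(0.075000, 1.442050) = -0.767243
  y ← 1.510000 + 0.15·(-0.767243) = 1.394914
s=0.150000, y=1.394914:
  k1 = f(0.150000, 1.394914) = -0.676413
  k2 = f(0.225000, 1.344183) = -0.583621
  y ← 1.394914 + 0.15·(-0.583621) = 1.307370
s=0.300000, y=1.307370:
  k1 = f(0.300000, 1.307370) = -0.519510
  k2 = f(0.375000, 1.268407) = -0.454606
  y ← 1.307370 + 0.15·(-0.454606) = 1.239180
y(0.45) ≈ 1.2392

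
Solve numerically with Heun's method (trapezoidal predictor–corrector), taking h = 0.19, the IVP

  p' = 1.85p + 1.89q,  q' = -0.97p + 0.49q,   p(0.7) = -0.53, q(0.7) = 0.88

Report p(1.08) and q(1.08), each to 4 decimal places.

Heun on (p,q): k1 = f(s_n, state_n); k2 = f(s_n + h, state_n + h·k1); state_{n+1} = state_n + (h/2)·(k1 + k2).
0.700000: (-0.530000, 0.880000)
  k1 = (0.682700, 0.945300)
  predictor → (-0.400287, 1.059607)
  k2 = (1.262126, 0.907486)
  → (-0.345242, 1.056015)
0.890000: (-0.345242, 1.056015)
  k1 = (1.357171, 0.852331)
  predictor → (-0.087379, 1.217958)
  k2 = (2.140289, 0.681557)
  → (-0.012983, 1.201734)
(p(1.08), q(1.08)) ≈ (-0.0130, 1.2017)

-0.0130, 1.2017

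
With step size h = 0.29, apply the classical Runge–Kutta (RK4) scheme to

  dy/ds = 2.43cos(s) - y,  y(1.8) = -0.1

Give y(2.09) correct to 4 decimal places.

-0.3016

RK4: k1 = f(s_n, y_n); k2 = f(s_n + h/2, y_n + (h/2)·k1); k3 = f(s_n + h/2, y_n + (h/2)·k2); k4 = f(s_n + h, y_n + h·k3); y_{n+1} = y_n + (h/6)·(k1 + 2k2 + 2k3 + k4).
s=1.800000, y=-0.100000:
  k1 = f(1.800000, -0.100000) = -0.452101
  k2 = f(1.945000, -0.165555) = -0.722687
  k3 = f(1.945000, -0.204790) = -0.683452
  k4 = f(2.090000, -0.298201) = -0.907538
  y ← -0.100000 + (0.29/6)·(k1 + 2k2 + 2k3 + k4) = -0.301643
y(2.09) ≈ -0.3016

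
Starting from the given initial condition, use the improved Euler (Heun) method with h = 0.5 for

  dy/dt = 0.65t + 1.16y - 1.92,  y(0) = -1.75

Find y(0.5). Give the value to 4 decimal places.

Heun: k1 = f(t_n, y_n); k2 = f(t_n + h, y_n + h·k1); y_{n+1} = y_n + (h/2)·(k1 + k2).
t=0.000000, y=-1.750000:
  k1 = f(0.000000, -1.750000) = -3.950000
  k2 = f(0.500000, -3.725000) = -5.916000
  y ← -1.750000 + (0.5/2)·(-3.950000 + (-5.916000)) = -4.216500
y(0.5) ≈ -4.2165

-4.2165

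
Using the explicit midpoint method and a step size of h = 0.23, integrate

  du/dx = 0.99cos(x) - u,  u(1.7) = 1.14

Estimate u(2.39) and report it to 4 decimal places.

0.3348

Midpoint: k1 = f(x_n, u_n); k2 = f(x_n + h/2, u_n + (h/2)·k1); u_{n+1} = u_n + h·k2.
x=1.700000, u=1.140000:
  k1 = f(1.700000, 1.140000) = -1.267556
  k2 = f(1.815000, 0.994231) = -1.233597
  u ← 1.140000 + 0.23·(-1.233597) = 0.856273
x=1.930000, u=0.856273:
  k1 = f(1.930000, 0.856273) = -1.204286
  k2 = f(2.045000, 0.717780) = -1.169844
  u ← 0.856273 + 0.23·(-1.169844) = 0.587209
x=2.160000, u=0.587209:
  k1 = f(2.160000, 0.587209) = -1.137351
  k2 = f(2.275000, 0.456413) = -1.097366
  u ← 0.587209 + 0.23·(-1.097366) = 0.334814
u(2.39) ≈ 0.3348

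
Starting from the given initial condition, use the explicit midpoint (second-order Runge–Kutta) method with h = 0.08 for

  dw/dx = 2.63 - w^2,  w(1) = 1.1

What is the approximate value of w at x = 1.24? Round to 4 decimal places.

Midpoint: k1 = f(x_n, w_n); k2 = f(x_n + h/2, w_n + (h/2)·k1); w_{n+1} = w_n + h·k2.
x=1.000000, w=1.100000:
  k1 = f(1.000000, 1.100000) = 1.420000
  k2 = f(1.040000, 1.156800) = 1.291814
  w ← 1.100000 + 0.08·1.291814 = 1.203345
x=1.080000, w=1.203345:
  k1 = f(1.080000, 1.203345) = 1.181961
  k2 = f(1.120000, 1.250624) = 1.065941
  w ← 1.203345 + 0.08·1.065941 = 1.288620
x=1.160000, w=1.288620:
  k1 = f(1.160000, 1.288620) = 0.969458
  k2 = f(1.200000, 1.327399) = 0.868013
  w ← 1.288620 + 0.08·0.868013 = 1.358061
w(1.24) ≈ 1.3581

1.3581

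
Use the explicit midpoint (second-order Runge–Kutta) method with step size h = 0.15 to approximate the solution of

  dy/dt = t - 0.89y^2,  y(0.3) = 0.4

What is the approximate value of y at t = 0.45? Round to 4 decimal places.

0.4336

Midpoint: k1 = f(t_n, y_n); k2 = f(t_n + h/2, y_n + (h/2)·k1); y_{n+1} = y_n + h·k2.
t=0.300000, y=0.400000:
  k1 = f(0.300000, 0.400000) = 0.157600
  k2 = f(0.375000, 0.411820) = 0.224060
  y ← 0.400000 + 0.15·0.224060 = 0.433609
y(0.45) ≈ 0.4336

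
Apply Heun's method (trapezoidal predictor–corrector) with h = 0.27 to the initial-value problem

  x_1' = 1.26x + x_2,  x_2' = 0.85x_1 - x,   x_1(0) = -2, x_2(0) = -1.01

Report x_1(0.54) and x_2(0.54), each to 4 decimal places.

-2.6466, -2.2084

Heun on (x_1,x_2): k1 = f(x_n, state_n); k2 = f(x_n + h, state_n + h·k1); state_{n+1} = state_n + (h/2)·(k1 + k2).
0.000000: (-2.000000, -1.010000)
  k1 = (-1.010000, -1.700000)
  predictor → (-2.272700, -1.469000)
  k2 = (-1.128800, -2.201795)
  → (-2.288738, -1.536742)
0.270000: (-2.288738, -1.536742)
  k1 = (-1.196542, -2.215427)
  predictor → (-2.611804, -2.134908)
  k2 = (-1.454508, -2.760034)
  → (-2.646630, -2.208430)
(x_1(0.54), x_2(0.54)) ≈ (-2.6466, -2.2084)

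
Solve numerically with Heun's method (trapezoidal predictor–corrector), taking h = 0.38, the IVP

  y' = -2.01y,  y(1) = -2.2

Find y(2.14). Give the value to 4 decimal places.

-0.3236

Heun: k1 = f(x_n, y_n); k2 = f(x_n + h, y_n + h·k1); y_{n+1} = y_n + (h/2)·(k1 + k2).
x=1.000000, y=-2.200000:
  k1 = f(1.000000, -2.200000) = 4.422000
  k2 = f(1.380000, -0.519640) = 1.044476
  y ← -2.200000 + (0.38/2)·(4.422000 + 1.044476) = -1.161369
x=1.380000, y=-1.161369:
  k1 = f(1.380000, -1.161369) = 2.334353
  k2 = f(1.760000, -0.274315) = 0.551374
  y ← -1.161369 + (0.38/2)·(2.334353 + 0.551374) = -0.613081
x=1.760000, y=-0.613081:
  k1 = f(1.760000, -0.613081) = 1.232294
  k2 = f(2.140000, -0.144810) = 0.291068
  y ← -0.613081 + (0.38/2)·(1.232294 + 0.291068) = -0.323643
y(2.14) ≈ -0.3236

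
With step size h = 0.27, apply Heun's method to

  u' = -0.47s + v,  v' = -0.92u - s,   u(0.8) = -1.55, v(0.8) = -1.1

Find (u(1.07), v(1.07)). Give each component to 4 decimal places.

-1.9428, -0.9179

Heun on (u,v): k1 = f(s_n, state_n); k2 = f(s_n + h, state_n + h·k1); state_{n+1} = state_n + (h/2)·(k1 + k2).
0.800000: (-1.550000, -1.100000)
  k1 = (-1.476000, 0.626000)
  predictor → (-1.948520, -0.930980)
  k2 = (-1.433880, 0.722638)
  → (-1.942834, -0.917934)
(u(1.07), v(1.07)) ≈ (-1.9428, -0.9179)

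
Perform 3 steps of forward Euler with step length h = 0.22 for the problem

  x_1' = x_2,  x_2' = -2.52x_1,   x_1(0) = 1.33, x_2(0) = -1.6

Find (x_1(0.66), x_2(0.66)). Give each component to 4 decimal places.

-0.1697, -3.1367

Euler on (x_1,x_2): x_1_{n+1} = x_1_n + h·x_1', x_2_{n+1} = x_2_n + h·x_2'.
0.000000: (1.330000, -1.600000); f=(-1.600000, -3.351600) → (0.978000, -2.337352)
0.220000: (0.978000, -2.337352); f=(-2.337352, -2.464560) → (0.463783, -2.879555)
0.440000: (0.463783, -2.879555); f=(-2.879555, -1.168732) → (-0.169720, -3.136676)
(x_1(0.66), x_2(0.66)) ≈ (-0.1697, -3.1367)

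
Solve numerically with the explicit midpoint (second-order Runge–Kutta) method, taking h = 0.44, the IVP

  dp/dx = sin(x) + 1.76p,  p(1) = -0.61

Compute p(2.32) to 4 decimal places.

Midpoint: k1 = f(x_n, p_n); k2 = f(x_n + h/2, p_n + (h/2)·k1); p_{n+1} = p_n + h·k2.
x=1.000000, p=-0.610000:
  k1 = f(1.000000, -0.610000) = -0.232129
  k2 = f(1.220000, -0.661068) = -0.224381
  p ← -0.610000 + 0.44·(-0.224381) = -0.708728
x=1.440000, p=-0.708728:
  k1 = f(1.440000, -0.708728) = -0.255902
  k2 = f(1.660000, -0.765026) = -0.350422
  p ← -0.708728 + 0.44·(-0.350422) = -0.862913
x=1.880000, p=-0.862913:
  k1 = f(1.880000, -0.862913) = -0.566151
  k2 = f(2.100000, -0.987467) = -0.874732
  p ← -0.862913 + 0.44·(-0.874732) = -1.247795
p(2.32) ≈ -1.2478

-1.2478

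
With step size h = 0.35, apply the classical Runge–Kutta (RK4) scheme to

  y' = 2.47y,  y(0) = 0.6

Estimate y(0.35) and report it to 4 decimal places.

RK4: k1 = f(s_n, y_n); k2 = f(s_n + h/2, y_n + (h/2)·k1); k3 = f(s_n + h/2, y_n + (h/2)·k2); k4 = f(s_n + h, y_n + h·k3); y_{n+1} = y_n + (h/6)·(k1 + 2k2 + 2k3 + k4).
s=0.000000, y=0.600000:
  k1 = f(0.000000, 0.600000) = 1.482000
  k2 = f(0.175000, 0.859350) = 2.122594
  k3 = f(0.175000, 0.971454) = 2.399491
  k4 = f(0.350000, 1.439822) = 3.556360
  y ← 0.600000 + (0.35/6)·(k1 + 2k2 + 2k3 + k4) = 1.421481
y(0.35) ≈ 1.4215

1.4215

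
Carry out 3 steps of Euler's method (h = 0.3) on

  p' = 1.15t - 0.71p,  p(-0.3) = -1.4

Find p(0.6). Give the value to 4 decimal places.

-0.6430

Euler: p_{n+1} = p_n + h·f(t_n, p_n).
t=-0.300000, p=-1.400000: f=0.649000 → p ← -1.400000 + 0.3·0.649000 = -1.205300
t=0.000000, p=-1.205300: f=0.855763 → p ← -1.205300 + 0.3·0.855763 = -0.948571
t=0.300000, p=-0.948571: f=1.018485 → p ← -0.948571 + 0.3·1.018485 = -0.643025
p(0.6) ≈ -0.6430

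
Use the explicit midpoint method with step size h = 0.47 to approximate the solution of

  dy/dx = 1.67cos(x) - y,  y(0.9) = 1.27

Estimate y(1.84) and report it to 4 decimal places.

Midpoint: k1 = f(x_n, y_n); k2 = f(x_n + h/2, y_n + (h/2)·k1); y_{n+1} = y_n + h·k2.
x=0.900000, y=1.270000:
  k1 = f(0.900000, 1.270000) = -0.231911
  k2 = f(1.135000, 1.215501) = -0.510540
  y ← 1.270000 + 0.47·(-0.510540) = 1.030046
x=1.370000, y=1.030046:
  k1 = f(1.370000, 1.030046) = -0.696965
  k2 = f(1.605000, 0.866260) = -0.923369
  y ← 1.030046 + 0.47·(-0.923369) = 0.596063
y(1.84) ≈ 0.5961

0.5961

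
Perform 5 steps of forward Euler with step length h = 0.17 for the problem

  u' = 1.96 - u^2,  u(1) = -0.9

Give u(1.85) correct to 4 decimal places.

Euler: u_{n+1} = u_n + h·f(t_n, u_n).
t=1.000000, u=-0.900000: f=1.150000 → u ← -0.900000 + 0.17·1.150000 = -0.704500
t=1.170000, u=-0.704500: f=1.463680 → u ← -0.704500 + 0.17·1.463680 = -0.455674
t=1.340000, u=-0.455674: f=1.752361 → u ← -0.455674 + 0.17·1.752361 = -0.157773
t=1.510000, u=-0.157773: f=1.935108 → u ← -0.157773 + 0.17·1.935108 = 0.171195
t=1.680000, u=0.171195: f=1.930692 → u ← 0.171195 + 0.17·1.930692 = 0.499413
u(1.85) ≈ 0.4994

0.4994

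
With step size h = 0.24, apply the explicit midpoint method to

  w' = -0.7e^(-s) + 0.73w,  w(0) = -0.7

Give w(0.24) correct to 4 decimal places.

Midpoint: k1 = f(s_n, w_n); k2 = f(s_n + h/2, w_n + (h/2)·k1); w_{n+1} = w_n + h·k2.
s=0.000000, w=-0.700000:
  k1 = f(0.000000, -0.700000) = -1.211000
  k2 = f(0.120000, -0.845320) = -1.237928
  w ← -0.700000 + 0.24·(-1.237928) = -0.997103
w(0.24) ≈ -0.9971

-0.9971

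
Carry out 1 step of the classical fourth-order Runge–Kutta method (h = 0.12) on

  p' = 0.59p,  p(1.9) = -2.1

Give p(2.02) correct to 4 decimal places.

RK4: k1 = f(t_n, p_n); k2 = f(t_n + h/2, p_n + (h/2)·k1); k3 = f(t_n + h/2, p_n + (h/2)·k2); k4 = f(t_n + h, p_n + h·k3); p_{n+1} = p_n + (h/6)·(k1 + 2k2 + 2k3 + k4).
t=1.900000, p=-2.100000:
  k1 = f(1.900000, -2.100000) = -1.239000
  k2 = f(1.960000, -2.174340) = -1.282861
  k3 = f(1.960000, -2.176972) = -1.284413
  k4 = f(2.020000, -2.254130) = -1.329936
  p ← -2.100000 + (0.12/6)·(k1 + 2k2 + 2k3 + k4) = -2.254070
p(2.02) ≈ -2.2541

-2.2541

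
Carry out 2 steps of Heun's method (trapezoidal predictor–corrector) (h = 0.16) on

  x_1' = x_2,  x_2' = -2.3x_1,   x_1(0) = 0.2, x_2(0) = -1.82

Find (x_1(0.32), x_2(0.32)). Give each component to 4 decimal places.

-0.3886, -1.7501

Heun on (x_1,x_2): k1 = f(t_n, state_n); k2 = f(t_n + h, state_n + h·k1); state_{n+1} = state_n + (h/2)·(k1 + k2).
0.000000: (0.200000, -1.820000)
  k1 = (-1.820000, -0.460000)
  predictor → (-0.091200, -1.893600)
  k2 = (-1.893600, 0.209760)
  → (-0.097088, -1.840019)
0.160000: (-0.097088, -1.840019)
  k1 = (-1.840019, 0.223302)
  predictor → (-0.391491, -1.804291)
  k2 = (-1.804291, 0.900429)
  → (-0.388633, -1.750121)
(x_1(0.32), x_2(0.32)) ≈ (-0.3886, -1.7501)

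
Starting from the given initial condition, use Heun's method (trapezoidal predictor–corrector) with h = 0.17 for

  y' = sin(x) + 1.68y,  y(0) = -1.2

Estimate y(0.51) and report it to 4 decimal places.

-2.6348

Heun: k1 = f(x_n, y_n); k2 = f(x_n + h, y_n + h·k1); y_{n+1} = y_n + (h/2)·(k1 + k2).
x=0.000000, y=-1.200000:
  k1 = f(0.000000, -1.200000) = -2.016000
  k2 = f(0.170000, -1.542720) = -2.422587
  y ← -1.200000 + (0.17/2)·(-2.016000 + (-2.422587)) = -1.577280
x=0.170000, y=-1.577280:
  k1 = f(0.170000, -1.577280) = -2.480648
  k2 = f(0.340000, -1.998990) = -3.024816
  y ← -1.577280 + (0.17/2)·(-2.480648 + (-3.024816)) = -2.045244
x=0.340000, y=-2.045244:
  k1 = f(0.340000, -2.045244) = -3.102523
  k2 = f(0.510000, -2.572673) = -3.833914
  y ← -2.045244 + (0.17/2)·(-3.102523 + (-3.833914)) = -2.634842
y(0.51) ≈ -2.6348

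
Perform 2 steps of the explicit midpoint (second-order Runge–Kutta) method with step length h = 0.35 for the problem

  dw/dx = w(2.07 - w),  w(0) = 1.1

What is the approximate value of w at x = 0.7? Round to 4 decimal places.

1.7121

Midpoint: k1 = f(x_n, w_n); k2 = f(x_n + h/2, w_n + (h/2)·k1); w_{n+1} = w_n + h·k2.
x=0.000000, w=1.100000:
  k1 = f(0.000000, 1.100000) = 1.067000
  k2 = f(0.175000, 1.286725) = 1.007860
  w ← 1.100000 + 0.35·1.007860 = 1.452751
x=0.350000, w=1.452751:
  k1 = f(0.350000, 1.452751) = 0.896709
  k2 = f(0.525000, 1.609675) = 0.740974
  w ← 1.452751 + 0.35·0.740974 = 1.712092
w(0.7) ≈ 1.7121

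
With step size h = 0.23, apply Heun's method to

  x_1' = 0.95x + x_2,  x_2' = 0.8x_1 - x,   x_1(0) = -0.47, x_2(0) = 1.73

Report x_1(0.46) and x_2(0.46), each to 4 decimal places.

0.3915, 1.6035

Heun on (x_1,x_2): k1 = f(x_n, state_n); k2 = f(x_n + h, state_n + h·k1); state_{n+1} = state_n + (h/2)·(k1 + k2).
0.000000: (-0.470000, 1.730000)
  k1 = (1.730000, -0.376000)
  predictor → (-0.072100, 1.643520)
  k2 = (1.862020, -0.287680)
  → (-0.056918, 1.653677)
0.230000: (-0.056918, 1.653677)
  k1 = (1.872177, -0.275534)
  predictor → (0.373683, 1.590304)
  k2 = (2.027304, -0.161054)
  → (0.391523, 1.603469)
(x_1(0.46), x_2(0.46)) ≈ (0.3915, 1.6035)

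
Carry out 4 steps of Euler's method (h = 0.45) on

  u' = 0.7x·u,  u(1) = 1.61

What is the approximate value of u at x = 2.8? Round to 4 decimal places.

8.5795

Euler: u_{n+1} = u_n + h·f(x_n, u_n).
x=1.000000, u=1.610000: f=1.127000 → u ← 1.610000 + 0.45·1.127000 = 2.117150
x=1.450000, u=2.117150: f=2.148907 → u ← 2.117150 + 0.45·2.148907 = 3.084158
x=1.900000, u=3.084158: f=4.101930 → u ← 3.084158 + 0.45·4.101930 = 4.930027
x=2.350000, u=4.930027: f=8.109894 → u ← 4.930027 + 0.45·8.109894 = 8.579479
u(2.8) ≈ 8.5795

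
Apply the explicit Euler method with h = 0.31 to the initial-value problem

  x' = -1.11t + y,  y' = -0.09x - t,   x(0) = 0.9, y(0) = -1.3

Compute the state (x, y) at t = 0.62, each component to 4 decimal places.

Euler on (x,y): x_{n+1} = x_n + h·x', y_{n+1} = y_n + h·y'.
0.000000: (0.900000, -1.300000); f=(-1.300000, -0.081000) → (0.497000, -1.325110)
0.310000: (0.497000, -1.325110); f=(-1.669210, -0.354730) → (-0.020455, -1.435076)
(x(0.62), y(0.62)) ≈ (-0.0205, -1.4351)

-0.0205, -1.4351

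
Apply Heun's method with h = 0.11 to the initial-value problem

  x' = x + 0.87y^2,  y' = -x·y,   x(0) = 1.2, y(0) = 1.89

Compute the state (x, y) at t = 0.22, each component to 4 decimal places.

Heun on (x,y): k1 = f(t_n, state_n); k2 = f(t_n + h, state_n + h·k1); state_{n+1} = state_n + (h/2)·(k1 + k2).
0.000000: (1.200000, 1.890000)
  k1 = (4.307727, -2.268000)
  predictor → (1.673850, 1.640520)
  k2 = (4.015286, -2.745984)
  → (1.657766, 1.614231)
0.110000: (1.657766, 1.614231)
  k1 = (3.924761, -2.676017)
  predictor → (2.089489, 1.319869)
  k2 = (3.605077, -2.757852)
  → (2.071907, 1.315368)
(x(0.22), y(0.22)) ≈ (2.0719, 1.3154)

2.0719, 1.3154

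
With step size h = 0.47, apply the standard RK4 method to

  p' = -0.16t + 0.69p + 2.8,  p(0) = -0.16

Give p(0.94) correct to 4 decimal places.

3.3092

RK4: k1 = f(t_n, p_n); k2 = f(t_n + h/2, p_n + (h/2)·k1); k3 = f(t_n + h/2, p_n + (h/2)·k2); k4 = f(t_n + h, p_n + h·k3); p_{n+1} = p_n + (h/6)·(k1 + 2k2 + 2k3 + k4).
t=0.000000, p=-0.160000:
  k1 = f(0.000000, -0.160000) = 2.689600
  k2 = f(0.235000, 0.472056) = 3.088119
  k3 = f(0.235000, 0.565708) = 3.152738
  k4 = f(0.470000, 1.321787) = 3.636833
  p ← -0.160000 + (0.47/6)·(k1 + 2k2 + 2k3 + k4) = 1.313305
t=0.470000, p=1.313305:
  k1 = f(0.470000, 1.313305) = 3.630980
  k2 = f(0.705000, 2.166585) = 4.182144
  k3 = f(0.705000, 2.296109) = 4.271515
  k4 = f(0.940000, 3.320917) = 4.941033
  p ← 1.313305 + (0.47/6)·(k1 + 2k2 + 2k3 + k4) = 3.309186
p(0.94) ≈ 3.3092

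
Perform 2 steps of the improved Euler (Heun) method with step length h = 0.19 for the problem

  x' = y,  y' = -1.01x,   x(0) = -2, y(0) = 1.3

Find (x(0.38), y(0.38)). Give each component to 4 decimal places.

Heun on (x,y): k1 = f(s_n, state_n); k2 = f(s_n + h, state_n + h·k1); state_{n+1} = state_n + (h/2)·(k1 + k2).
0.000000: (-2.000000, 1.300000)
  k1 = (1.300000, 2.020000)
  predictor → (-1.753000, 1.683800)
  k2 = (1.683800, 1.770530)
  → (-1.716539, 1.660100)
0.190000: (-1.716539, 1.660100)
  k1 = (1.660100, 1.733704)
  predictor → (-1.401120, 1.989504)
  k2 = (1.989504, 1.415131)
  → (-1.369827, 1.959240)
(x(0.38), y(0.38)) ≈ (-1.3698, 1.9592)

-1.3698, 1.9592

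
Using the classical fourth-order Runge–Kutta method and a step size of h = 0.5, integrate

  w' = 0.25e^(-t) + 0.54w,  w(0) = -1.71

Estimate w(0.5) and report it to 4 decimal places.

-2.1258

RK4: k1 = f(t_n, w_n); k2 = f(t_n + h/2, w_n + (h/2)·k1); k3 = f(t_n + h/2, w_n + (h/2)·k2); k4 = f(t_n + h, w_n + h·k3); w_{n+1} = w_n + (h/6)·(k1 + 2k2 + 2k3 + k4).
t=0.000000, w=-1.710000:
  k1 = f(0.000000, -1.710000) = -0.673400
  k2 = f(0.250000, -1.878350) = -0.819609
  k3 = f(0.250000, -1.914902) = -0.839347
  k4 = f(0.500000, -2.129673) = -0.998391
  w ← -1.710000 + (0.5/6)·(k1 + 2k2 + 2k3 + k4) = -2.125809
w(0.5) ≈ -2.1258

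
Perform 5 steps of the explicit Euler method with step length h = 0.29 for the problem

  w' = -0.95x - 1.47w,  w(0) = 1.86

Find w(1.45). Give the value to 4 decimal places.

-0.4092

Euler: w_{n+1} = w_n + h·f(x_n, w_n).
x=0.000000, w=1.860000: f=-2.734200 → w ← 1.860000 + 0.29·(-2.734200) = 1.067082
x=0.290000, w=1.067082: f=-1.844111 → w ← 1.067082 + 0.29·(-1.844111) = 0.532290
x=0.580000, w=0.532290: f=-1.333466 → w ← 0.532290 + 0.29·(-1.333466) = 0.145585
x=0.870000, w=0.145585: f=-1.040510 → w ← 0.145585 + 0.29·(-1.040510) = -0.156163
x=1.160000, w=-0.156163: f=-0.872440 → w ← -0.156163 + 0.29·(-0.872440) = -0.409171
w(1.45) ≈ -0.4092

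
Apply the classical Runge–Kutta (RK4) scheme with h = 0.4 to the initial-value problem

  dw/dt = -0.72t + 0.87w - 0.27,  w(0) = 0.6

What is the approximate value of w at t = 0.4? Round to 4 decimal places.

RK4: k1 = f(t_n, w_n); k2 = f(t_n + h/2, w_n + (h/2)·k1); k3 = f(t_n + h/2, w_n + (h/2)·k2); k4 = f(t_n + h, w_n + h·k3); w_{n+1} = w_n + (h/6)·(k1 + 2k2 + 2k3 + k4).
t=0.000000, w=0.600000:
  k1 = f(0.000000, 0.600000) = 0.252000
  k2 = f(0.200000, 0.650400) = 0.151848
  k3 = f(0.200000, 0.630370) = 0.134422
  k4 = f(0.400000, 0.653769) = 0.010779
  w ← 0.600000 + (0.4/6)·(k1 + 2k2 + 2k3 + k4) = 0.655688
w(0.4) ≈ 0.6557

0.6557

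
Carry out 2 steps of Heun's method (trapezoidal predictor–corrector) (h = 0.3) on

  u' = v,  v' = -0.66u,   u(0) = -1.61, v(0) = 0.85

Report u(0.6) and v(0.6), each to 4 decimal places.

Heun on (u,v): k1 = f(s_n, state_n); k2 = f(s_n + h, state_n + h·k1); state_{n+1} = state_n + (h/2)·(k1 + k2).
0.000000: (-1.610000, 0.850000)
  k1 = (0.850000, 1.062600)
  predictor → (-1.355000, 1.168780)
  k2 = (1.168780, 0.894300)
  → (-1.307183, 1.143535)
0.300000: (-1.307183, 1.143535)
  k1 = (1.143535, 0.862741)
  predictor → (-0.964123, 1.402357)
  k2 = (1.402357, 0.636321)
  → (-0.925299, 1.368394)
(u(0.6), v(0.6)) ≈ (-0.9253, 1.3684)

-0.9253, 1.3684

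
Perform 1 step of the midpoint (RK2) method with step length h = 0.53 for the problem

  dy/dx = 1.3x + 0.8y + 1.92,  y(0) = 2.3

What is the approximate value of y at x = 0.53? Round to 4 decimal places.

Midpoint: k1 = f(x_n, y_n); k2 = f(x_n + h/2, y_n + (h/2)·k1); y_{n+1} = y_n + h·k2.
x=0.000000, y=2.300000:
  k1 = f(0.000000, 2.300000) = 3.760000
  k2 = f(0.265000, 3.296400) = 4.901620
  y ← 2.300000 + 0.53·4.901620 = 4.897859
y(0.53) ≈ 4.8979

4.8979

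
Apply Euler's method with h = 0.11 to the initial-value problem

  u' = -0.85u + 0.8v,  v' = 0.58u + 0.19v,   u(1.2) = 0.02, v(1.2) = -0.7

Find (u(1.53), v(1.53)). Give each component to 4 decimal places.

Euler on (u,v): u_{n+1} = u_n + h·u', v_{n+1} = v_n + h·v'.
1.200000: (0.020000, -0.700000); f=(-0.577000, -0.121400) → (-0.043470, -0.713354)
1.310000: (-0.043470, -0.713354); f=(-0.533734, -0.160750) → (-0.102181, -0.731036)
1.420000: (-0.102181, -0.731036); f=(-0.497976, -0.198162) → (-0.156958, -0.752834)
(u(1.53), v(1.53)) ≈ (-0.1570, -0.7528)

-0.1570, -0.7528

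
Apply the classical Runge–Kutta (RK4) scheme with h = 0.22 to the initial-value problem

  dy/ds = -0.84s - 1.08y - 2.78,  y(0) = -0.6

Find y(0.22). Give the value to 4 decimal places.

RK4: k1 = f(s_n, y_n); k2 = f(s_n + h/2, y_n + (h/2)·k1); k3 = f(s_n + h/2, y_n + (h/2)·k2); k4 = f(s_n + h, y_n + h·k3); y_{n+1} = y_n + (h/6)·(k1 + 2k2 + 2k3 + k4).
s=0.000000, y=-0.600000:
  k1 = f(0.000000, -0.600000) = -2.132000
  k2 = f(0.110000, -0.834520) = -1.971118
  k3 = f(0.110000, -0.816823) = -1.990231
  k4 = f(0.220000, -1.037851) = -1.843921
  y ← -0.600000 + (0.22/6)·(k1 + 2k2 + 2k3 + k4) = -1.036283
y(0.22) ≈ -1.0363

-1.0363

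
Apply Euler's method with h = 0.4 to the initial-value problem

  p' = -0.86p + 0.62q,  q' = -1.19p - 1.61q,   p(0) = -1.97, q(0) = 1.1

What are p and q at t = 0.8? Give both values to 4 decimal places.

-0.3391, 0.9585

Euler on (p,q): p_{n+1} = p_n + h·p', q_{n+1} = q_n + h·q'.
0.000000: (-1.970000, 1.100000); f=(2.376200, 0.573300) → (-1.019520, 1.329320)
0.400000: (-1.019520, 1.329320); f=(1.700966, -0.926976) → (-0.339134, 0.958529)
(p(0.8), q(0.8)) ≈ (-0.3391, 0.9585)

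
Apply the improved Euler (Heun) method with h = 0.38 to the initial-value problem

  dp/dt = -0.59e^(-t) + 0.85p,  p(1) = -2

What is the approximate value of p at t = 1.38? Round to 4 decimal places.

Heun: k1 = f(t_n, p_n); k2 = f(t_n + h, p_n + h·k1); p_{n+1} = p_n + (h/2)·(k1 + k2).
t=1.000000, p=-2.000000:
  k1 = f(1.000000, -2.000000) = -1.917049
  k2 = f(1.380000, -2.728479) = -2.467638
  p ← -2.000000 + (0.38/2)·(-1.917049 + (-2.467638)) = -2.833091
p(1.38) ≈ -2.8331

-2.8331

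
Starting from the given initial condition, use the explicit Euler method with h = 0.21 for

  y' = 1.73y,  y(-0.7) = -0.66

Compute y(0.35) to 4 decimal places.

-3.1081

Euler: y_{n+1} = y_n + h·f(t_n, y_n).
t=-0.700000, y=-0.660000: f=-1.141800 → y ← -0.660000 + 0.21·(-1.141800) = -0.899778
t=-0.490000, y=-0.899778: f=-1.556616 → y ← -0.899778 + 0.21·(-1.556616) = -1.226667
t=-0.280000, y=-1.226667: f=-2.122135 → y ← -1.226667 + 0.21·(-2.122135) = -1.672316
t=-0.070000, y=-1.672316: f=-2.893106 → y ← -1.672316 + 0.21·(-2.893106) = -2.279868
t=0.140000, y=-2.279868: f=-3.944171 → y ← -2.279868 + 0.21·(-3.944171) = -3.108144
y(0.35) ≈ -3.1081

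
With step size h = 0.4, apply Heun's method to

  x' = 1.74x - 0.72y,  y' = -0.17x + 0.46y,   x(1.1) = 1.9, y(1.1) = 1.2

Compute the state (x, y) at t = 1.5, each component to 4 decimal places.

Heun on (x,y): k1 = f(t_n, state_n); k2 = f(t_n + h, state_n + h·k1); state_{n+1} = state_n + (h/2)·(k1 + k2).
1.100000: (1.900000, 1.200000)
  k1 = (2.442000, 0.229000)
  predictor → (2.876800, 1.291600)
  k2 = (4.075680, 0.105080)
  → (3.203536, 1.266816)
(x(1.5), y(1.5)) ≈ (3.2035, 1.2668)

3.2035, 1.2668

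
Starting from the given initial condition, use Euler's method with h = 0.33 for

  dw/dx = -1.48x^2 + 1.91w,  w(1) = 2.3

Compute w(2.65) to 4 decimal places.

Euler: w_{n+1} = w_n + h·f(x_n, w_n).
x=1.000000, w=2.300000: f=2.913000 → w ← 2.300000 + 0.33·2.913000 = 3.261290
x=1.330000, w=3.261290: f=3.611092 → w ← 3.261290 + 0.33·3.611092 = 4.452950
x=1.660000, w=4.452950: f=4.426847 → w ← 4.452950 + 0.33·4.426847 = 5.913810
x=1.990000, w=5.913810: f=5.434429 → w ← 5.913810 + 0.33·5.434429 = 7.707171
x=2.320000, w=7.707171: f=6.754745 → w ← 7.707171 + 0.33·6.754745 = 9.936237
w(2.65) ≈ 9.9362

9.9362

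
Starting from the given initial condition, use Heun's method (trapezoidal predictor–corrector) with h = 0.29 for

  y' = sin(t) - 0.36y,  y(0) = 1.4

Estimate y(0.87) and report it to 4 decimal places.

1.3449

Heun: k1 = f(t_n, y_n); k2 = f(t_n + h, y_n + h·k1); y_{n+1} = y_n + (h/2)·(k1 + k2).
t=0.000000, y=1.400000:
  k1 = f(0.000000, 1.400000) = -0.504000
  k2 = f(0.290000, 1.253840) = -0.165430
  y ← 1.400000 + (0.29/2)·(-0.504000 + (-0.165430)) = 1.302933
t=0.290000, y=1.302933:
  k1 = f(0.290000, 1.302933) = -0.183104
  k2 = f(0.580000, 1.249833) = 0.098084
  y ← 1.302933 + (0.29/2)·(-0.183104 + 0.098084) = 1.290605
t=0.580000, y=1.290605:
  k1 = f(0.580000, 1.290605) = 0.083406
  k2 = f(0.870000, 1.314793) = 0.291004
  y ← 1.290605 + (0.29/2)·(0.083406 + 0.291004) = 1.344894
y(0.87) ≈ 1.3449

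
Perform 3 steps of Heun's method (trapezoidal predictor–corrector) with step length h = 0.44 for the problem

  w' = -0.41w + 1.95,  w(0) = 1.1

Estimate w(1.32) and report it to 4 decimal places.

2.6209

Heun: k1 = f(x_n, w_n); k2 = f(x_n + h, w_n + h·k1); w_{n+1} = w_n + (h/2)·(k1 + k2).
x=0.000000, w=1.100000:
  k1 = f(0.000000, 1.100000) = 1.499000
  k2 = f(0.440000, 1.759560) = 1.228580
  w ← 1.100000 + (0.44/2)·(1.499000 + 1.228580) = 1.700068
x=0.440000, w=1.700068:
  k1 = f(0.440000, 1.700068) = 1.252972
  k2 = f(0.880000, 2.251375) = 1.026936
  w ← 1.700068 + (0.44/2)·(1.252972 + 1.026936) = 2.201648
x=0.880000, w=2.201648:
  k1 = f(0.880000, 2.201648) = 1.047325
  k2 = f(1.320000, 2.662470) = 0.858387
  w ← 2.201648 + (0.44/2)·(1.047325 + 0.858387) = 2.620904
w(1.32) ≈ 2.6209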